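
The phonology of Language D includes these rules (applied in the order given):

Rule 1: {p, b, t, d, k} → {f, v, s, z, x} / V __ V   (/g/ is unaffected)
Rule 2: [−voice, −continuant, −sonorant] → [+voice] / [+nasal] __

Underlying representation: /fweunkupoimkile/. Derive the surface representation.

fweungufoimgile

Rule 1 (intervocalic spirantization): /p/ is a stop between vowels /u/ and /o/, so it spirantizes to the fricative [f]. /fweunkupoimkile/ → fweunkufoimkile.
Rule 2 (post-nasal voicing): /k/ is a voiceless stop immediately after the nasal /n/, so it voices to [g]. /k/ is a voiceless stop immediately after the nasal /m/, so it voices to [g]. /fweunkufoimkile/ → fweungufoimgile.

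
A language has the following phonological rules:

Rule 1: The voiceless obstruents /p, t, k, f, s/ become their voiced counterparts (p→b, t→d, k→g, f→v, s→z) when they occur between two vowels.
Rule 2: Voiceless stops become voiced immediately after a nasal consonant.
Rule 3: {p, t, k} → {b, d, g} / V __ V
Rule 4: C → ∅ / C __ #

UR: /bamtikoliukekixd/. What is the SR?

bamdigoliugegix

Rule 1 (intervocalic voicing): /k/ is a voiceless obstruent between vowels /i/ and /o/, so it voices to [g]. /k/ is a voiceless obstruent between vowels /u/ and /e/, so it voices to [g]. /k/ is a voiceless obstruent between vowels /e/ and /i/, so it voices to [g]. /bamtikoliukekixd/ → bamtigoliugegixd.
Rule 2 (post-nasal voicing): /t/ is a voiceless stop immediately after the nasal /m/, so it voices to [d]. /bamtigoliugegixd/ → bamdigoliugegixd.
Rule 3 (intervocalic voicing): no segment meets the environment; /bamdigoliugegixd/ is unchanged.
Rule 4 (final cluster simplification): /d/ is the second consonant of a word-final cluster /xd/, so it deletes. /bamdigoliugegixd/ → bamdigoliugegix.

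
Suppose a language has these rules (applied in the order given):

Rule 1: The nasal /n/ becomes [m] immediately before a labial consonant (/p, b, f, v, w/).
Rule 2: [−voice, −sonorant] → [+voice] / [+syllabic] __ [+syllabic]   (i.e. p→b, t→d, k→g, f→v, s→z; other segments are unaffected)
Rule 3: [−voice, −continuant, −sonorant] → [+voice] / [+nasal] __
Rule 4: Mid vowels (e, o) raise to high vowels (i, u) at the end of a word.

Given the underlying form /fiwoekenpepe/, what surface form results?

fiwoegembebi

Rule 1 (nasal place assimilation): /n/ precedes the labial consonant /p/, so it assimilates in place to [m]. /fiwoekenpepe/ → fiwoekempepe.
Rule 2 (intervocalic voicing): /k/ is a voiceless obstruent between vowels /e/ and /e/, so it voices to [g]. /p/ is a voiceless obstruent between vowels /e/ and /e/, so it voices to [b]. /fiwoekempepe/ → fiwoegempebe.
Rule 3 (post-nasal voicing): /p/ is a voiceless stop immediately after the nasal /m/, so it voices to [b]. /fiwoegempebe/ → fiwoegembebe.
Rule 4 (final vowel raising): /e/ is a mid vowel in word-final position, so it raises to [i]. /fiwoegembebe/ → fiwoegembebi.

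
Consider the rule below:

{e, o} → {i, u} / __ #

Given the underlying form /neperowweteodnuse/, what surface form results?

neperowweteodnusi

/e/ is a mid vowel in word-final position, so it raises to [i].
Surface form: [neperowweteodnusi].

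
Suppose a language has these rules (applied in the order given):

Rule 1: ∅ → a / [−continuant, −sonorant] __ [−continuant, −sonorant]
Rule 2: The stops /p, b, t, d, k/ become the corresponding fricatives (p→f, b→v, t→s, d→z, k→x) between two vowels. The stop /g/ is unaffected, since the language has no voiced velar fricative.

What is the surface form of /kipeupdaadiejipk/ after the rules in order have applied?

Rule 1 (stop-cluster a-epenthesis): /p/ and /d/ form a stop–stop cluster, so [a] is inserted between them. /p/ and /k/ form a stop–stop cluster, so [a] is inserted between them. /kipeupdaadiejipk/ → kipeupadaadiejipak.
Rule 2 (intervocalic spirantization): /p/ is a stop between vowels /i/ and /e/, so it spirantizes to the fricative [f]. /p/ is a stop between vowels /u/ and /a/, so it spirantizes to the fricative [f]. /d/ is a stop between vowels /a/ and /a/, so it spirantizes to the fricative [z]. /d/ is a stop between vowels /a/ and /i/, so it spirantizes to the fricative [z]. /p/ is a stop between vowels /i/ and /a/, so it spirantizes to the fricative [f]. /kipeupadaadiejipak/ → kifeufazaaziejifak.

kifeufazaaziejifak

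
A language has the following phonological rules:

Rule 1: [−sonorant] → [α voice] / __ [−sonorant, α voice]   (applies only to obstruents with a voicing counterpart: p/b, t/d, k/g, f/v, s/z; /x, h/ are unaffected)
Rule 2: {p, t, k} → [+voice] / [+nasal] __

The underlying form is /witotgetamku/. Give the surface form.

Rule 1 (regressive voicing assimilation): /t/ precedes the voiced obstruent /g/, so it voices to [d] by assimilation. /witotgetamku/ → witodgetamku.
Rule 2 (post-nasal voicing): /k/ is a voiceless stop immediately after the nasal /m/, so it voices to [g]. /witodgetamku/ → witodgetamgu.

witodgetamgu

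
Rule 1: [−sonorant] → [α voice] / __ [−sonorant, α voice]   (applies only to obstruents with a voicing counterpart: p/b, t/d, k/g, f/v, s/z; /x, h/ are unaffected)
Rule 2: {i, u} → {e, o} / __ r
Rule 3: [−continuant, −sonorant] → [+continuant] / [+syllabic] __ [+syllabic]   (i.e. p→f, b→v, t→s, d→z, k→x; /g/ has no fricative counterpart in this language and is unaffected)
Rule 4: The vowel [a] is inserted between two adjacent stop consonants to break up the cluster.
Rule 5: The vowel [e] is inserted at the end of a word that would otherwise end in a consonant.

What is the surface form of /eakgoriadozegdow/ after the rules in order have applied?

eagagoriazozegadowe

Rule 1 (regressive voicing assimilation): /k/ precedes the voiced obstruent /g/, so it voices to [g] by assimilation. /eakgoriadozegdow/ → eaggoriadozegdow.
Rule 2 (pre-rhotic lowering): no segment meets the environment; /eaggoriadozegdow/ is unchanged.
Rule 3 (intervocalic spirantization): /d/ is a stop between vowels /a/ and /o/, so it spirantizes to the fricative [z]. /eaggoriadozegdow/ → eaggoriazozegdow.
Rule 4 (stop-cluster a-epenthesis): /g/ and /g/ form a stop–stop cluster, so [a] is inserted between them. /g/ and /d/ form a stop–stop cluster, so [a] is inserted between them. /eaggoriazozegdow/ → eagagoriazozegadow.
Rule 5 (final e-epenthesis): the form ends in the consonant /w/, so [e] is inserted word-finally. /eagagoriazozegadow/ → eagagoriazozegadowe.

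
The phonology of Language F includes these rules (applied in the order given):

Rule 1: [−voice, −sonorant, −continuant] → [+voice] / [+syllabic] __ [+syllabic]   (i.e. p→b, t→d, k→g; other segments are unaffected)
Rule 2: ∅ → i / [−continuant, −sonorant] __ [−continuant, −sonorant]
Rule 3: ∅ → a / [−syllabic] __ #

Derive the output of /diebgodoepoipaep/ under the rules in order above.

Rule 1 (intervocalic voicing): /p/ is a voiceless stop between vowels /e/ and /o/, so it voices to [b]. /p/ is a voiceless stop between vowels /i/ and /a/, so it voices to [b]. /diebgodoepoipaep/ → diebgodoeboibaep.
Rule 2 (stop-cluster i-epenthesis): /b/ and /g/ form a stop–stop cluster, so [i] is inserted between them. /diebgodoeboibaep/ → diebigodoeboibaep.
Rule 3 (final a-epenthesis): the form ends in the consonant /p/, so [a] is inserted word-finally. /diebigodoeboibaep/ → diebigodoeboibaepa.

diebigodoeboibaepa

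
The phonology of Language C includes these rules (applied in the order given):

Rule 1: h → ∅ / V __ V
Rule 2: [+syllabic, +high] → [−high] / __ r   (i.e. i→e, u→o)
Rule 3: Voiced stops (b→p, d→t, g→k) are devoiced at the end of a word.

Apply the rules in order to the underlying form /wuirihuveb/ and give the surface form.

Rule 1 (intervocalic h-deletion): /h/ occurs between vowels /i/ and /u/, so it deletes. /wuirihuveb/ → wuiriuveb.
Rule 2 (pre-rhotic lowering): /i/ is a high vowel immediately before /r/, so it lowers to [e]. /wuiriuveb/ → wueriuveb.
Rule 3 (final devoicing): /b/ is a voiced stop in word-final position, so it devoices to [p]. /wueriuveb/ → wueriuvep.

wueriuvep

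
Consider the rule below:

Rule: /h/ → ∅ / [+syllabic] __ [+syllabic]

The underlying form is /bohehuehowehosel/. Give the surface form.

/h/ occurs between vowels /o/ and /e/, so it deletes.
/h/ occurs between vowels /e/ and /u/, so it deletes.
/h/ occurs between vowels /e/ and /o/, so it deletes.
/h/ occurs between vowels /e/ and /o/, so it deletes.
Surface form: [boeueoweosel].

boeueoweosel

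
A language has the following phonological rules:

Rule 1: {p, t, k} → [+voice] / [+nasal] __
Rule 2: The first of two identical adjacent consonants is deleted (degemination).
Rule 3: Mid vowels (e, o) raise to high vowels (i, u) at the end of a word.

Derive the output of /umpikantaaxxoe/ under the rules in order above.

umbikandaaxoi

Rule 1 (post-nasal voicing): /p/ is a voiceless stop immediately after the nasal /m/, so it voices to [b]. /t/ is a voiceless stop immediately after the nasal /n/, so it voices to [d]. /umpikantaaxxoe/ → umbikandaaxxoe.
Rule 2 (degemination): /xx/ is a geminate; the first /x/ deletes. /umbikandaaxxoe/ → umbikandaaxoe.
Rule 3 (final vowel raising): /e/ is a mid vowel in word-final position, so it raises to [i]. /umbikandaaxoe/ → umbikandaaxoi.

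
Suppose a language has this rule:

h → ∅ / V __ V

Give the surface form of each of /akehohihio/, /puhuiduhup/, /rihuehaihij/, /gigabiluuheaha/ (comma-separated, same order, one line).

/akehohihio/: /h/ occurs between vowels /e/ and /o/, so it deletes. /h/ occurs between vowels /o/ and /i/, so it deletes. /h/ occurs between vowels /i/ and /i/, so it deletes. → [akeoiio].
/puhuiduhup/: /h/ occurs between vowels /u/ and /u/, so it deletes. /h/ occurs between vowels /u/ and /u/, so it deletes. → [puuiduup].
/rihuehaihij/: /h/ occurs between vowels /i/ and /u/, so it deletes. /h/ occurs between vowels /e/ and /a/, so it deletes. /h/ occurs between vowels /i/ and /i/, so it deletes. → [riueaiij].
/gigabiluuheaha/: /h/ occurs between vowels /u/ and /e/, so it deletes. /h/ occurs between vowels /a/ and /a/, so it deletes. → [gigabiluueaa].

akeoiio, puuiduup, riueaiij, gigabiluueaa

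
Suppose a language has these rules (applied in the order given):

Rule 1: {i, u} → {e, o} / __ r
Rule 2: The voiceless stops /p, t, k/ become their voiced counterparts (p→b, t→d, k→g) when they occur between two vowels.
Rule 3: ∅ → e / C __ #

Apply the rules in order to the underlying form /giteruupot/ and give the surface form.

gideruubote

Rule 1 (pre-rhotic lowering): no segment meets the environment; /giteruupot/ is unchanged.
Rule 2 (intervocalic voicing): /t/ is a voiceless stop between vowels /i/ and /e/, so it voices to [d]. /p/ is a voiceless stop between vowels /u/ and /o/, so it voices to [b]. /giteruupot/ → gideruubot.
Rule 3 (final e-epenthesis): the form ends in the consonant /t/, so [e] is inserted word-finally. /gideruubot/ → gideruubote.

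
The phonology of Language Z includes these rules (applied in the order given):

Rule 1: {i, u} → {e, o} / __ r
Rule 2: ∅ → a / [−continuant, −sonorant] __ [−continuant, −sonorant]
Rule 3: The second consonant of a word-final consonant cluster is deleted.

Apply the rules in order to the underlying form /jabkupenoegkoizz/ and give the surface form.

Rule 1 (pre-rhotic lowering): no segment meets the environment; /jabkupenoegkoizz/ is unchanged.
Rule 2 (stop-cluster a-epenthesis): /b/ and /k/ form a stop–stop cluster, so [a] is inserted between them. /g/ and /k/ form a stop–stop cluster, so [a] is inserted between them. /jabkupenoegkoizz/ → jabakupenoegakoizz.
Rule 3 (final cluster simplification): /z/ is the second consonant of a word-final cluster /zz/, so it deletes. /jabakupenoegakoizz/ → jabakupenoegakoiz.

jabakupenoegakoiz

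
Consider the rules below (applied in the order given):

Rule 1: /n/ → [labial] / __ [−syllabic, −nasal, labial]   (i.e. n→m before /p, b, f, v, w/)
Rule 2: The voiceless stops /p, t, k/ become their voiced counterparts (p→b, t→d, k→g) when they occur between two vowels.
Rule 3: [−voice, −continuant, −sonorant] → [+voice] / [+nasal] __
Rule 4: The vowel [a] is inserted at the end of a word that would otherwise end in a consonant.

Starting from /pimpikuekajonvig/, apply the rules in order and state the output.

Rule 1 (nasal place assimilation): /n/ precedes the labial consonant /v/, so it assimilates in place to [m]. /pimpikuekajonvig/ → pimpikuekajomvig.
Rule 2 (intervocalic voicing): /k/ is a voiceless stop between vowels /i/ and /u/, so it voices to [g]. /k/ is a voiceless stop between vowels /e/ and /a/, so it voices to [g]. /pimpikuekajomvig/ → pimpiguegajomvig.
Rule 3 (post-nasal voicing): /p/ is a voiceless stop immediately after the nasal /m/, so it voices to [b]. /pimpiguegajomvig/ → pimbiguegajomvig.
Rule 4 (final a-epenthesis): the form ends in the consonant /g/, so [a] is inserted word-finally. /pimbiguegajomvig/ → pimbiguegajomviga.

pimbiguegajomviga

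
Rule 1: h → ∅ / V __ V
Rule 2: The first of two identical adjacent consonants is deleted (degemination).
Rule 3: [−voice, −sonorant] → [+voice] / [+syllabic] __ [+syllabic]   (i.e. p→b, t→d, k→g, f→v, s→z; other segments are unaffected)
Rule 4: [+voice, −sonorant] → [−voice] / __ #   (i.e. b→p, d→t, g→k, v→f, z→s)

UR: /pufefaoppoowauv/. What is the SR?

Rule 1 (intervocalic h-deletion): no segment meets the environment; /pufefaoppoowauv/ is unchanged.
Rule 2 (degemination): /pp/ is a geminate; the first /p/ deletes. /pufefaoppoowauv/ → pufefaopoowauv.
Rule 3 (intervocalic voicing): /f/ is a voiceless obstruent between vowels /u/ and /e/, so it voices to [v]. /f/ is a voiceless obstruent between vowels /e/ and /a/, so it voices to [v]. /p/ is a voiceless obstruent between vowels /o/ and /o/, so it voices to [b]. /pufefaopoowauv/ → puvevaoboowauv.
Rule 4 (final devoicing): /v/ is a voiced obstruent in word-final position, so it devoices to [f]. /puvevaoboowauv/ → puvevaoboowauf.

puvevaoboowauf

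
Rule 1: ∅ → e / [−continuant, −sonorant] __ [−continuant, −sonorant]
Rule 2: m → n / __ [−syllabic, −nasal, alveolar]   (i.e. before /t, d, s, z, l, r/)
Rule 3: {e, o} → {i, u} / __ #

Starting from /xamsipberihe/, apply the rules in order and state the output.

Rule 1 (stop-cluster e-epenthesis): /p/ and /b/ form a stop–stop cluster, so [e] is inserted between them. /xamsipberihe/ → xamsipeberihe.
Rule 2 (nasal place assimilation): /m/ precedes the alveolar consonant /s/, so it assimilates in place to [n]. /xamsipeberihe/ → xansipeberihe.
Rule 3 (final vowel raising): /e/ is a mid vowel in word-final position, so it raises to [i]. /xansipeberihe/ → xansipeberihi.

xansipeberihi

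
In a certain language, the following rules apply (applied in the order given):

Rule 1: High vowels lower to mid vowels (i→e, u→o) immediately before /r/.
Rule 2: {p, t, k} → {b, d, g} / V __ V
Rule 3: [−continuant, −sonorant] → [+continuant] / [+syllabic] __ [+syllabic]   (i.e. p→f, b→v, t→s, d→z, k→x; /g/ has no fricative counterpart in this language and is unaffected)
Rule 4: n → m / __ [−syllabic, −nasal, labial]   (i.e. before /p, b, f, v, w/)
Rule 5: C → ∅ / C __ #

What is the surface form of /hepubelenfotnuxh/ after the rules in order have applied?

Rule 1 (pre-rhotic lowering): no segment meets the environment; /hepubelenfotnuxh/ is unchanged.
Rule 2 (intervocalic voicing): /p/ is a voiceless stop between vowels /e/ and /u/, so it voices to [b]. /hepubelenfotnuxh/ → hebubelenfotnuxh.
Rule 3 (intervocalic spirantization): /b/ is a stop between vowels /e/ and /u/, so it spirantizes to the fricative [v]. /b/ is a stop between vowels /u/ and /e/, so it spirantizes to the fricative [v]. /hebubelenfotnuxh/ → hevuvelenfotnuxh.
Rule 4 (nasal place assimilation): /n/ precedes the labial consonant /f/, so it assimilates in place to [m]. /hevuvelenfotnuxh/ → hevuvelemfotnuxh.
Rule 5 (final cluster simplification): /h/ is the second consonant of a word-final cluster /xh/, so it deletes. /hevuvelemfotnuxh/ → hevuvelemfotnux.

hevuvelemfotnux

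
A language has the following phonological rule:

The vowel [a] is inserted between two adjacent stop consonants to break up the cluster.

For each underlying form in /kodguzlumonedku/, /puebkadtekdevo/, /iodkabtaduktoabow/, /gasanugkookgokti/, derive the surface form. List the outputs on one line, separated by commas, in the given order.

kodaguzlumonedaku, puebakadatekadevo, iodakabatadukatoabow, gasanugakookagokati

/kodguzlumonedku/: /d/ and /g/ form a stop–stop cluster, so [a] is inserted between them. /d/ and /k/ form a stop–stop cluster, so [a] is inserted between them. → [kodaguzlumonedaku].
/puebkadtekdevo/: /b/ and /k/ form a stop–stop cluster, so [a] is inserted between them. /d/ and /t/ form a stop–stop cluster, so [a] is inserted between them. /k/ and /d/ form a stop–stop cluster, so [a] is inserted between them. → [puebakadatekadevo].
/iodkabtaduktoabow/: /d/ and /k/ form a stop–stop cluster, so [a] is inserted between them. /b/ and /t/ form a stop–stop cluster, so [a] is inserted between them. /k/ and /t/ form a stop–stop cluster, so [a] is inserted between them. → [iodakabatadukatoabow].
/gasanugkookgokti/: /g/ and /k/ form a stop–stop cluster, so [a] is inserted between them. /k/ and /g/ form a stop–stop cluster, so [a] is inserted between them. /k/ and /t/ form a stop–stop cluster, so [a] is inserted between them. → [gasanugakookagokati].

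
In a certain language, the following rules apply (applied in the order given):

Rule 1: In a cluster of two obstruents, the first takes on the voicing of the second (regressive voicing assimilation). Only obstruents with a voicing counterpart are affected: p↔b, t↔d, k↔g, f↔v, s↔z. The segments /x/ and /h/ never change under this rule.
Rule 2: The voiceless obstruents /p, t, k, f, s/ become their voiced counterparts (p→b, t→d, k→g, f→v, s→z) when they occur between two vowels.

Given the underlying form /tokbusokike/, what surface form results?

togbuzogige

Rule 1 (regressive voicing assimilation): /k/ precedes the voiced obstruent /b/, so it voices to [g] by assimilation. /tokbusokike/ → togbusokike.
Rule 2 (intervocalic voicing): /s/ is a voiceless obstruent between vowels /u/ and /o/, so it voices to [z]. /k/ is a voiceless obstruent between vowels /o/ and /i/, so it voices to [g]. /k/ is a voiceless obstruent between vowels /i/ and /e/, so it voices to [g]. /togbusokike/ → togbuzogige.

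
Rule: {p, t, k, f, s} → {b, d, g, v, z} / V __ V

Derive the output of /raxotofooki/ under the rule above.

raxodovoogi

/t/ is a voiceless obstruent between vowels /o/ and /o/, so it voices to [d].
/f/ is a voiceless obstruent between vowels /o/ and /o/, so it voices to [v].
/k/ is a voiceless obstruent between vowels /o/ and /i/, so it voices to [g].
Surface form: [raxodovoogi].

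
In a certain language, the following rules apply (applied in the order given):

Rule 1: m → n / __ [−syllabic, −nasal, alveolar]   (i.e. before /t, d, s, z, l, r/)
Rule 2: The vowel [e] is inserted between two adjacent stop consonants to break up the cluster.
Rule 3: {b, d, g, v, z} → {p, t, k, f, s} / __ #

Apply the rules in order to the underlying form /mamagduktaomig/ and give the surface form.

Rule 1 (nasal place assimilation): no segment meets the environment; /mamagduktaomig/ is unchanged.
Rule 2 (stop-cluster e-epenthesis): /g/ and /d/ form a stop–stop cluster, so [e] is inserted between them. /k/ and /t/ form a stop–stop cluster, so [e] is inserted between them. /mamagduktaomig/ → mamageduketaomig.
Rule 3 (final devoicing): /g/ is a voiced obstruent in word-final position, so it devoices to [k]. /mamageduketaomig/ → mamageduketaomik.

mamageduketaomik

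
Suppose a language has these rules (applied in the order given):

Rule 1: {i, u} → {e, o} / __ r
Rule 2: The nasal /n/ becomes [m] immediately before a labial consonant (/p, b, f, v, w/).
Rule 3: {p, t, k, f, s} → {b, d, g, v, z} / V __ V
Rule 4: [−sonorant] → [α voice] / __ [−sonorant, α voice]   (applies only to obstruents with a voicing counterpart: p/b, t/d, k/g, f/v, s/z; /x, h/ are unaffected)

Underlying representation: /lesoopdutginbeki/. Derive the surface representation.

Rule 1 (pre-rhotic lowering): no segment meets the environment; /lesoopdutginbeki/ is unchanged.
Rule 2 (nasal place assimilation): /n/ precedes the labial consonant /b/, so it assimilates in place to [m]. /lesoopdutginbeki/ → lesoopdutgimbeki.
Rule 3 (intervocalic voicing): /s/ is a voiceless obstruent between vowels /e/ and /o/, so it voices to [z]. /k/ is a voiceless obstruent between vowels /e/ and /i/, so it voices to [g]. /lesoopdutgimbeki/ → lezoopdutgimbegi.
Rule 4 (regressive voicing assimilation): /p/ precedes the voiced obstruent /d/, so it voices to [b] by assimilation. /t/ precedes the voiced obstruent /g/, so it voices to [d] by assimilation. /lezoopdutgimbegi/ → lezoobdudgimbegi.

lezoobdudgimbegi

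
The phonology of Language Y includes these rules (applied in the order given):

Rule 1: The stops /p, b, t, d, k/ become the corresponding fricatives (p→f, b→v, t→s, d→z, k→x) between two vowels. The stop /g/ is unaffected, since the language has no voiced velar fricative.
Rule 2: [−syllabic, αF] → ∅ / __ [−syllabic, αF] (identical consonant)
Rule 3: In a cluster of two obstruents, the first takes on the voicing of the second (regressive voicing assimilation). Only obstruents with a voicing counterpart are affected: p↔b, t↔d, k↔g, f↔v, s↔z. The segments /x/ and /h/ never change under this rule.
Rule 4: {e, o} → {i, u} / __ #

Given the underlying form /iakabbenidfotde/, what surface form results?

iaxabenitfoddi

Rule 1 (intervocalic spirantization): /k/ is a stop between vowels /a/ and /a/, so it spirantizes to the fricative [x]. /iakabbenidfotde/ → iaxabbenidfotde.
Rule 2 (degemination): /bb/ is a geminate; the first /b/ deletes. /iaxabbenidfotde/ → iaxabenidfotde.
Rule 3 (regressive voicing assimilation): /d/ precedes the voiceless obstruent /f/, so it devoices to [t] by assimilation. /t/ precedes the voiced obstruent /d/, so it voices to [d] by assimilation. /iaxabenidfotde/ → iaxabenitfodde.
Rule 4 (final vowel raising): /e/ is a mid vowel in word-final position, so it raises to [i]. /iaxabenitfodde/ → iaxabenitfoddi.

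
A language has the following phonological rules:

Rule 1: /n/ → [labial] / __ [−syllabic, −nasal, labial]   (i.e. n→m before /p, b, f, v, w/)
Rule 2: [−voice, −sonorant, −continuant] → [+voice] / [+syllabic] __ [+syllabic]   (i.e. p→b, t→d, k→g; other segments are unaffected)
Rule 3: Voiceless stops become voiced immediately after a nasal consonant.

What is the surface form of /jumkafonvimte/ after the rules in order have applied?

Rule 1 (nasal place assimilation): /n/ precedes the labial consonant /v/, so it assimilates in place to [m]. /jumkafonvimte/ → jumkafomvimte.
Rule 2 (intervocalic voicing): no segment meets the environment; /jumkafomvimte/ is unchanged.
Rule 3 (post-nasal voicing): /k/ is a voiceless stop immediately after the nasal /m/, so it voices to [g]. /t/ is a voiceless stop immediately after the nasal /m/, so it voices to [d]. /jumkafomvimte/ → jumgafomvimde.

jumgafomvimde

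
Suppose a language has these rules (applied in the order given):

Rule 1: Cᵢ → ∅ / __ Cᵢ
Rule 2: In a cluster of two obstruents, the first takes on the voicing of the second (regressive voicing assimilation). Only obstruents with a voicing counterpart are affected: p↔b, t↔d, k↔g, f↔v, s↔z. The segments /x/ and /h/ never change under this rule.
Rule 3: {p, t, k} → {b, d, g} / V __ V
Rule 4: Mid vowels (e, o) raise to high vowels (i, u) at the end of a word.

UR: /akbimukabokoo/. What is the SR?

Rule 1 (degemination): no segment meets the environment; /akbimukabokoo/ is unchanged.
Rule 2 (regressive voicing assimilation): /k/ precedes the voiced obstruent /b/, so it voices to [g] by assimilation. /akbimukabokoo/ → agbimukabokoo.
Rule 3 (intervocalic voicing): /k/ is a voiceless stop between vowels /u/ and /a/, so it voices to [g]. /k/ is a voiceless stop between vowels /o/ and /o/, so it voices to [g]. /agbimukabokoo/ → agbimugabogoo.
Rule 4 (final vowel raising): /o/ is a mid vowel in word-final position, so it raises to [u]. /agbimugabogoo/ → agbimugabogou.

agbimugabogou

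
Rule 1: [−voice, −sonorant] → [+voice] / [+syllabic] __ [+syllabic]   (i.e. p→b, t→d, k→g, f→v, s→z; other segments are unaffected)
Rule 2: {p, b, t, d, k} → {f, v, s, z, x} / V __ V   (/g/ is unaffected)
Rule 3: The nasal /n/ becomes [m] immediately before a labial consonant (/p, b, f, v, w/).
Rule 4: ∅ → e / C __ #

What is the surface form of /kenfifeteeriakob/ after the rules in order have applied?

Rule 1 (intervocalic voicing): /f/ is a voiceless obstruent between vowels /i/ and /e/, so it voices to [v]. /t/ is a voiceless obstruent between vowels /e/ and /e/, so it voices to [d]. /k/ is a voiceless obstruent between vowels /a/ and /o/, so it voices to [g]. /kenfifeteeriakob/ → kenfivedeeriagob.
Rule 2 (intervocalic spirantization): /d/ is a stop between vowels /e/ and /e/, so it spirantizes to the fricative [z]. /kenfivedeeriagob/ → kenfivezeeriagob.
Rule 3 (nasal place assimilation): /n/ precedes the labial consonant /f/, so it assimilates in place to [m]. /kenfivezeeriagob/ → kemfivezeeriagob.
Rule 4 (final e-epenthesis): the form ends in the consonant /b/, so [e] is inserted word-finally. /kemfivezeeriagob/ → kemfivezeeriagobe.

kemfivezeeriagobe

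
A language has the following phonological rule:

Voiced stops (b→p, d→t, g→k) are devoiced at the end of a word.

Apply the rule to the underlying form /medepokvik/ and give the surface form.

No segment of /medepokvik/ meets the structural description of the rule, so the form surfaces unchanged.

medepokvik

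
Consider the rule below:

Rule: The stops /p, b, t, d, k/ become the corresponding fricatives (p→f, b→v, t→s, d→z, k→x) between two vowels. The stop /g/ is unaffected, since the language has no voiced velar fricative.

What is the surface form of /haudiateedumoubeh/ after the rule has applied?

hauziaseezumouveh

/d/ is a stop between vowels /u/ and /i/, so it spirantizes to the fricative [z].
/t/ is a stop between vowels /a/ and /e/, so it spirantizes to the fricative [s].
/d/ is a stop between vowels /e/ and /u/, so it spirantizes to the fricative [z].
/b/ is a stop between vowels /u/ and /e/, so it spirantizes to the fricative [v].
Surface form: [hauziaseezumouveh].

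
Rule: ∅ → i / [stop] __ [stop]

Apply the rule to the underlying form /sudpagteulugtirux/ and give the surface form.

/d/ and /p/ form a stop–stop cluster, so [i] is inserted between them.
/g/ and /t/ form a stop–stop cluster, so [i] is inserted between them.
/g/ and /t/ form a stop–stop cluster, so [i] is inserted between them.
Surface form: [sudipagiteulugitirux].

sudipagiteulugitirux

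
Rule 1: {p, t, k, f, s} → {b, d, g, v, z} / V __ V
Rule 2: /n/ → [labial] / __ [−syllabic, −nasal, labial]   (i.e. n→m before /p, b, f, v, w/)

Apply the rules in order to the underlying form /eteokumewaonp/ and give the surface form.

Rule 1 (intervocalic voicing): /t/ is a voiceless obstruent between vowels /e/ and /e/, so it voices to [d]. /k/ is a voiceless obstruent between vowels /o/ and /u/, so it voices to [g]. /eteokumewaonp/ → edeogumewaonp.
Rule 2 (nasal place assimilation): /n/ precedes the labial consonant /p/, so it assimilates in place to [m]. /edeogumewaonp/ → edeogumewaomp.

edeogumewaomp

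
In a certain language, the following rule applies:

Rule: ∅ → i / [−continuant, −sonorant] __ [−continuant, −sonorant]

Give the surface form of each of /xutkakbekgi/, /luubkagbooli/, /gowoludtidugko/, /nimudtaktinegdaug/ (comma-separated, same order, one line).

/xutkakbekgi/: /t/ and /k/ form a stop–stop cluster, so [i] is inserted between them. /k/ and /b/ form a stop–stop cluster, so [i] is inserted between them. /k/ and /g/ form a stop–stop cluster, so [i] is inserted between them. → [xutikakibekigi].
/luubkagbooli/: /b/ and /k/ form a stop–stop cluster, so [i] is inserted between them. /g/ and /b/ form a stop–stop cluster, so [i] is inserted between them. → [luubikagibooli].
/gowoludtidugko/: /d/ and /t/ form a stop–stop cluster, so [i] is inserted between them. /g/ and /k/ form a stop–stop cluster, so [i] is inserted between them. → [gowoluditidugiko].
/nimudtaktinegdaug/: /d/ and /t/ form a stop–stop cluster, so [i] is inserted between them. /k/ and /t/ form a stop–stop cluster, so [i] is inserted between them. /g/ and /d/ form a stop–stop cluster, so [i] is inserted between them. → [nimuditakitinegidaug].

xutikakibekigi, luubikagibooli, gowoluditidugiko, nimuditakitinegidaug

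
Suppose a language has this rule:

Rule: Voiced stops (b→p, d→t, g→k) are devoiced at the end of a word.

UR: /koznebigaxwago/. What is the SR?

No segment of /koznebigaxwago/ meets the structural description of the rule, so the form surfaces unchanged.

koznebigaxwago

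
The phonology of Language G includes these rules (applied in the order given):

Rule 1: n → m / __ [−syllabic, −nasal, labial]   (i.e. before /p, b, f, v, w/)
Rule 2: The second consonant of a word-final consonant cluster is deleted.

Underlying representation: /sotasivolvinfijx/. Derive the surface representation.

sotasivolvimfij

Rule 1 (nasal place assimilation): /n/ precedes the labial consonant /f/, so it assimilates in place to [m]. /sotasivolvinfijx/ → sotasivolvimfijx.
Rule 2 (final cluster simplification): /x/ is the second consonant of a word-final cluster /jx/, so it deletes. /sotasivolvimfijx/ → sotasivolvimfij.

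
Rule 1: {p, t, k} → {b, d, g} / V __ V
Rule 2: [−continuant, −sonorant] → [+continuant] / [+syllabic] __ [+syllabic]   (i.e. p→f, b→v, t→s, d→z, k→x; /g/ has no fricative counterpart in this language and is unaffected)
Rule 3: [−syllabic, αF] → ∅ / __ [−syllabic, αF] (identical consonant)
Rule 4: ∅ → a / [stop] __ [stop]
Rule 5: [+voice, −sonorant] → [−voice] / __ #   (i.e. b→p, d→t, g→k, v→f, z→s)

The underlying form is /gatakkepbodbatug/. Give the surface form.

gazakepabodabazuk

Rule 1 (intervocalic voicing): /t/ is a voiceless stop between vowels /a/ and /a/, so it voices to [d]. /t/ is a voiceless stop between vowels /a/ and /u/, so it voices to [d]. /gatakkepbodbatug/ → gadakkepbodbadug.
Rule 2 (intervocalic spirantization): /d/ is a stop between vowels /a/ and /a/, so it spirantizes to the fricative [z]. /d/ is a stop between vowels /a/ and /u/, so it spirantizes to the fricative [z]. /gadakkepbodbadug/ → gazakkepbodbazug.
Rule 3 (degemination): /kk/ is a geminate; the first /k/ deletes. /gazakkepbodbazug/ → gazakepbodbazug.
Rule 4 (stop-cluster a-epenthesis): /p/ and /b/ form a stop–stop cluster, so [a] is inserted between them. /d/ and /b/ form a stop–stop cluster, so [a] is inserted between them. /gazakepbodbazug/ → gazakepabodabazug.
Rule 5 (final devoicing): /g/ is a voiced obstruent in word-final position, so it devoices to [k]. /gazakepabodabazug/ → gazakepabodabazuk.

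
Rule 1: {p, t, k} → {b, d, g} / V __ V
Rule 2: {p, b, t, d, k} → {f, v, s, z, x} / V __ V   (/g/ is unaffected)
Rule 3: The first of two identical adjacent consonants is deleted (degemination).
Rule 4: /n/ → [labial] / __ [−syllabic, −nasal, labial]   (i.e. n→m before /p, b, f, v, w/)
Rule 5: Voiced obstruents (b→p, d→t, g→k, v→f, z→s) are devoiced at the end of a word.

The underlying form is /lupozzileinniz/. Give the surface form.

luvozileinis

Rule 1 (intervocalic voicing): /p/ is a voiceless stop between vowels /u/ and /o/, so it voices to [b]. /lupozzileinniz/ → lubozzileinniz.
Rule 2 (intervocalic spirantization): /b/ is a stop between vowels /u/ and /o/, so it spirantizes to the fricative [v]. /lubozzileinniz/ → luvozzileinniz.
Rule 3 (degemination): /zz/ is a geminate; the first /z/ deletes. /nn/ is a geminate; the first /n/ deletes. /luvozzileinniz/ → luvozileiniz.
Rule 4 (nasal place assimilation): no segment meets the environment; /luvozileiniz/ is unchanged.
Rule 5 (final devoicing): /z/ is a voiced obstruent in word-final position, so it devoices to [s]. /luvozileiniz/ → luvozileinis.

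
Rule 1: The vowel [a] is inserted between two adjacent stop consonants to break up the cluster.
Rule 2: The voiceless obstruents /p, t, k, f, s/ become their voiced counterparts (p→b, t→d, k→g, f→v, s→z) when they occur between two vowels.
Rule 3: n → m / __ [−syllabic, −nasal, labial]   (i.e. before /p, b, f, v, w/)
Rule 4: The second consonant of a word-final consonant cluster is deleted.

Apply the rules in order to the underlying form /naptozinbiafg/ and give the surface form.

nabadozimbiaf

Rule 1 (stop-cluster a-epenthesis): /p/ and /t/ form a stop–stop cluster, so [a] is inserted between them. /naptozinbiafg/ → napatozinbiafg.
Rule 2 (intervocalic voicing): /p/ is a voiceless obstruent between vowels /a/ and /a/, so it voices to [b]. /t/ is a voiceless obstruent between vowels /a/ and /o/, so it voices to [d]. /napatozinbiafg/ → nabadozinbiafg.
Rule 3 (nasal place assimilation): /n/ precedes the labial consonant /b/, so it assimilates in place to [m]. /nabadozinbiafg/ → nabadozimbiafg.
Rule 4 (final cluster simplification): /g/ is the second consonant of a word-final cluster /fg/, so it deletes. /nabadozimbiafg/ → nabadozimbiaf.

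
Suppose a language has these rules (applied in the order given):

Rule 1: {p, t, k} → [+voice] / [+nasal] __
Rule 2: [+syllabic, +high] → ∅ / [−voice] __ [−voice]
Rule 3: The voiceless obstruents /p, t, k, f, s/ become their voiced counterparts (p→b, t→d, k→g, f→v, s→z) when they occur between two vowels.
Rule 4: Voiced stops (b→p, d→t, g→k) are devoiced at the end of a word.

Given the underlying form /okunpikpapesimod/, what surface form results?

Rule 1 (post-nasal voicing): /p/ is a voiceless stop immediately after the nasal /n/, so it voices to [b]. /okunpikpapesimod/ → okunbikpapesimod.
Rule 2 (high vowel syncope): no segment meets the environment; /okunbikpapesimod/ is unchanged.
Rule 3 (intervocalic voicing): /k/ is a voiceless obstruent between vowels /o/ and /u/, so it voices to [g]. /p/ is a voiceless obstruent between vowels /a/ and /e/, so it voices to [b]. /s/ is a voiceless obstruent between vowels /e/ and /i/, so it voices to [z]. /okunbikpapesimod/ → ogunbikpabezimod.
Rule 4 (final devoicing): /d/ is a voiced stop in word-final position, so it devoices to [t]. /ogunbikpabezimod/ → ogunbikpabezimot.

ogunbikpabezimot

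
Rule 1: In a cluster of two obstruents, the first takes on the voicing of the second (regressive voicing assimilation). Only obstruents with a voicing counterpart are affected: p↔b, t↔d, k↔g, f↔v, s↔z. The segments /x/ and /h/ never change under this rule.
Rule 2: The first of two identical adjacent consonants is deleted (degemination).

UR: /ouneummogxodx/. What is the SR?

ouneumokxotx

Rule 1 (regressive voicing assimilation): /g/ precedes the voiceless obstruent /x/, so it devoices to [k] by assimilation. /d/ precedes the voiceless obstruent /x/, so it devoices to [t] by assimilation. /ouneummogxodx/ → ouneummokxotx.
Rule 2 (degemination): /mm/ is a geminate; the first /m/ deletes. /ouneummokxotx/ → ouneumokxotx.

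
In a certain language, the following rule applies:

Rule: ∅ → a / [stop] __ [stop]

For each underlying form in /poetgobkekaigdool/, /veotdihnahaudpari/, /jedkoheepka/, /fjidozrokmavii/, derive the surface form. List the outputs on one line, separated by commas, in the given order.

poetagobakekaigadool, veotadihnahaudapari, jedakoheepaka, fjidozrokmavii

/poetgobkekaigdool/: /t/ and /g/ form a stop–stop cluster, so [a] is inserted between them. /b/ and /k/ form a stop–stop cluster, so [a] is inserted between them. /g/ and /d/ form a stop–stop cluster, so [a] is inserted between them. → [poetagobakekaigadool].
/veotdihnahaudpari/: /t/ and /d/ form a stop–stop cluster, so [a] is inserted between them. /d/ and /p/ form a stop–stop cluster, so [a] is inserted between them. → [veotadihnahaudapari].
/jedkoheepka/: /d/ and /k/ form a stop–stop cluster, so [a] is inserted between them. /p/ and /k/ form a stop–stop cluster, so [a] is inserted between them. → [jedakoheepaka].
/fjidozrokmavii/: the rule's environment is not met; surfaces unchanged as [fjidozrokmavii].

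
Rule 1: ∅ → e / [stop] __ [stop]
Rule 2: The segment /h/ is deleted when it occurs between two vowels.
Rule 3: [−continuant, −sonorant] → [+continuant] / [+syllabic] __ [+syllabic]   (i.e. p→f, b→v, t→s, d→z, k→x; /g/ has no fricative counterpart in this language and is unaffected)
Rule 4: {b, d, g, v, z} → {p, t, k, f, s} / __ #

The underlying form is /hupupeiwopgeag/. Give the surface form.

Rule 1 (stop-cluster e-epenthesis): /p/ and /g/ form a stop–stop cluster, so [e] is inserted between them. /hupupeiwopgeag/ → hupupeiwopegeag.
Rule 2 (intervocalic h-deletion): no segment meets the environment; /hupupeiwopegeag/ is unchanged.
Rule 3 (intervocalic spirantization): /p/ is a stop between vowels /u/ and /u/, so it spirantizes to the fricative [f]. /p/ is a stop between vowels /u/ and /e/, so it spirantizes to the fricative [f]. /p/ is a stop between vowels /o/ and /e/, so it spirantizes to the fricative [f]. /hupupeiwopegeag/ → hufufeiwofegeag.
Rule 4 (final devoicing): /g/ is a voiced obstruent in word-final position, so it devoices to [k]. /hufufeiwofegeag/ → hufufeiwofegeak.

hufufeiwofegeak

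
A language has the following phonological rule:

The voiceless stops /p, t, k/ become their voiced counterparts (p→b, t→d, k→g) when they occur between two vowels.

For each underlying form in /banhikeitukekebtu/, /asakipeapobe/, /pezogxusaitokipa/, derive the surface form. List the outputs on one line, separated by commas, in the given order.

banhigeidugegebtu, asagibeabobe, pezogxusaidogiba

/banhikeitukekebtu/: /k/ is a voiceless stop between vowels /i/ and /e/, so it voices to [g]. /t/ is a voiceless stop between vowels /i/ and /u/, so it voices to [d]. /k/ is a voiceless stop between vowels /u/ and /e/, so it voices to [g]. /k/ is a voiceless stop between vowels /e/ and /e/, so it voices to [g]. → [banhigeidugegebtu].
/asakipeapobe/: /k/ is a voiceless stop between vowels /a/ and /i/, so it voices to [g]. /p/ is a voiceless stop between vowels /i/ and /e/, so it voices to [b]. /p/ is a voiceless stop between vowels /a/ and /o/, so it voices to [b]. → [asagibeabobe].
/pezogxusaitokipa/: /t/ is a voiceless stop between vowels /i/ and /o/, so it voices to [d]. /k/ is a voiceless stop between vowels /o/ and /i/, so it voices to [g]. /p/ is a voiceless stop between vowels /i/ and /a/, so it voices to [b]. → [pezogxusaidogiba].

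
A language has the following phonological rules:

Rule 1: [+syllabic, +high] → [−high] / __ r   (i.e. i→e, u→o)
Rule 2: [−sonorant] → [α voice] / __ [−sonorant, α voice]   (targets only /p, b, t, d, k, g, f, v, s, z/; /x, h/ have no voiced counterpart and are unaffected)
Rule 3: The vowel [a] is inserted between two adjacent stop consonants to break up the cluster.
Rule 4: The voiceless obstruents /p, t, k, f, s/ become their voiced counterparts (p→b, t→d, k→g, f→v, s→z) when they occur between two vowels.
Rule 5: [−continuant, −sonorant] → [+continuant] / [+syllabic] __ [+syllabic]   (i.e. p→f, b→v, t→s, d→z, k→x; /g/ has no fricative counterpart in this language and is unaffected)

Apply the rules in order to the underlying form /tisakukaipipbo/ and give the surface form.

Rule 1 (pre-rhotic lowering): no segment meets the environment; /tisakukaipipbo/ is unchanged.
Rule 2 (regressive voicing assimilation): /p/ precedes the voiced obstruent /b/, so it voices to [b] by assimilation. /tisakukaipipbo/ → tisakukaipibbo.
Rule 3 (stop-cluster a-epenthesis): /b/ and /b/ form a stop–stop cluster, so [a] is inserted between them. /tisakukaipibbo/ → tisakukaipibabo.
Rule 4 (intervocalic voicing): /s/ is a voiceless obstruent between vowels /i/ and /a/, so it voices to [z]. /k/ is a voiceless obstruent between vowels /a/ and /u/, so it voices to [g]. /k/ is a voiceless obstruent between vowels /u/ and /a/, so it voices to [g]. /p/ is a voiceless obstruent between vowels /i/ and /i/, so it voices to [b]. /tisakukaipibabo/ → tizagugaibibabo.
Rule 5 (intervocalic spirantization): /b/ is a stop between vowels /i/ and /i/, so it spirantizes to the fricative [v]. /b/ is a stop between vowels /i/ and /a/, so it spirantizes to the fricative [v]. /b/ is a stop between vowels /a/ and /o/, so it spirantizes to the fricative [v]. /tizagugaibibabo/ → tizagugaivivavo.

tizagugaivivavo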